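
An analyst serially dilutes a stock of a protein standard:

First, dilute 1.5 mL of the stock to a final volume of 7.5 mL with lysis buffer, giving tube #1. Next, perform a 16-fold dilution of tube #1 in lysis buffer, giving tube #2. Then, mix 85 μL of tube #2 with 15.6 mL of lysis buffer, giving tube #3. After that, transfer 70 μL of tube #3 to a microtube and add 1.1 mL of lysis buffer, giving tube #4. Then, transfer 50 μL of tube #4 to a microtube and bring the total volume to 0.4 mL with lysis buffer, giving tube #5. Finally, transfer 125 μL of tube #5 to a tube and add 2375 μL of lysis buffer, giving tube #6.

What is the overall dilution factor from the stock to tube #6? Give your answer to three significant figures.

Step 1: 1.5 mL brought to 7.5 mL → factor 7.5/1.5 = 5
Step 2: 16-fold → factor 16
Step 3: 85 μL + 15.6 mL = 15685 μL total → factor 15685/85 = 184.53
Step 4: 70 μL + 1.1 mL = 1170 μL total → factor 1170/70 = 16.714
Step 5: 50 μL brought to 0.4 mL → factor 400/50 = 8
Step 6: 125 μL + 2375 μL = 2500 μL total → factor 2500/125 = 20
Overall dilution factor = 5 × 16 × 184.53 × 16.714 × 8 × 20 = 3.9479 × 10^7

3.95 × 10^7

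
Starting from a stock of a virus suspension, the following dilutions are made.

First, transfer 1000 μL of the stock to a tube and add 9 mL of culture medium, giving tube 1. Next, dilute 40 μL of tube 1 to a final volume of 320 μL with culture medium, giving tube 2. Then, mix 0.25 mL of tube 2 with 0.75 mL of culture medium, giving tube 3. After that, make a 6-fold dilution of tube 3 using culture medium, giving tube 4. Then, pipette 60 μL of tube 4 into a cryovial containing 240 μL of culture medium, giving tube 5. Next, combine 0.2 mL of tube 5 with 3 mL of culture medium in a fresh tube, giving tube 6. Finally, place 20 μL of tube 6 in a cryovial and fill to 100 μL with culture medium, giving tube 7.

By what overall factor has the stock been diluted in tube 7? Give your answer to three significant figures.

7.68 × 10^5

Step 1: 1000 μL + 9 mL = 10000 μL total → factor 10000/1000 = 10
Step 2: 40 μL brought to 320 μL → factor 320/40 = 8
Step 3: 0.25 mL + 0.75 mL = 1 mL total → factor 1/0.25 = 4
Step 4: 6-fold → factor 6
Step 5: 60 μL + 240 μL = 300 μL total → factor 300/60 = 5
Step 6: 0.2 mL + 3 mL = 3.2 mL total → factor 3.2/0.2 = 16
Step 7: 20 μL brought to 100 μL → factor 100/20 = 5
Overall dilution factor = 10 × 8 × 4 × 6 × 5 × 16 × 5 = 7.68 × 10^5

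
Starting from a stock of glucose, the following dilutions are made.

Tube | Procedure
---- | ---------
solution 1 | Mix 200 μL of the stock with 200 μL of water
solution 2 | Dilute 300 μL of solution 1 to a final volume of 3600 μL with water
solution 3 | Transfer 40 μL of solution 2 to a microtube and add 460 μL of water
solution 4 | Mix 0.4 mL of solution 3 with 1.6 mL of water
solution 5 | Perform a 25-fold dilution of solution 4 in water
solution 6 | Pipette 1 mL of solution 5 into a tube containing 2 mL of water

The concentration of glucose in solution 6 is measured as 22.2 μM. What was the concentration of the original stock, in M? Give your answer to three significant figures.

2.50 M

Step 1: 200 μL + 200 μL = 400 μL total → factor 400/200 = 2
Step 2: 300 μL brought to 3600 μL → factor 3600/300 = 12
Step 3: 40 μL + 460 μL = 500 μL total → factor 500/40 = 12.5
Step 4: 0.4 mL + 1.6 mL = 2 mL total → factor 2/0.4 = 5
Step 5: 25-fold → factor 25
Step 6: 1 mL + 2 mL = 3 mL total → factor 3/1 = 3
Overall dilution factor = 2 × 12 × 12.5 × 5 × 25 × 3 = 1.125 × 10^5
Stock = 22.2 μM × 1.125 × 10^5 = 2.498 × 10^6 μM = 2.50 M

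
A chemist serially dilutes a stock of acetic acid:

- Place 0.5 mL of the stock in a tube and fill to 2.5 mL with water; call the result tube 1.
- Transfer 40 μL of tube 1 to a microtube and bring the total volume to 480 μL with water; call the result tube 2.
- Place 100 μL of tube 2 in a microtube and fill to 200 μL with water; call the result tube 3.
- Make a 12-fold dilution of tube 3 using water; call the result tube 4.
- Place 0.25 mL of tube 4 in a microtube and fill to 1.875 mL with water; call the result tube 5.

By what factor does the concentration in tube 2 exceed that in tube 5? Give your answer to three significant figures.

180

Step 1: 0.5 mL brought to 2.5 mL → factor 2.5/0.5 = 5
Step 2: 40 μL brought to 480 μL → factor 480/40 = 12
Step 3: 100 μL brought to 200 μL → factor 200/100 = 2
Step 4: 12-fold → factor 12
Step 5: 0.25 mL brought to 1.875 mL → factor 1.875/0.25 = 7.5
Dilution factor to tube 2 = 60; to tube 5 = 10800
[tube 2]/[tube 5] = (factor to tube 5)/(factor to tube 2) = 10800/60 = 180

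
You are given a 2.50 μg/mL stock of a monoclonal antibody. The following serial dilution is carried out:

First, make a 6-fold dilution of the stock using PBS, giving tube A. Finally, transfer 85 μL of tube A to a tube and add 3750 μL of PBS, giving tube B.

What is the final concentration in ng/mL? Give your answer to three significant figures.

9.24 ng/mL

Step 1: 6-fold → factor 6
Step 2: 85 μL + 3750 μL = 3835 μL total → factor 3835/85 = 45.118
Overall dilution factor = 6 × 45.118 = 270.71
Final = 2.50 μg/mL / 270.71 = 0.009235 μg/mL = 9.24 ng/mL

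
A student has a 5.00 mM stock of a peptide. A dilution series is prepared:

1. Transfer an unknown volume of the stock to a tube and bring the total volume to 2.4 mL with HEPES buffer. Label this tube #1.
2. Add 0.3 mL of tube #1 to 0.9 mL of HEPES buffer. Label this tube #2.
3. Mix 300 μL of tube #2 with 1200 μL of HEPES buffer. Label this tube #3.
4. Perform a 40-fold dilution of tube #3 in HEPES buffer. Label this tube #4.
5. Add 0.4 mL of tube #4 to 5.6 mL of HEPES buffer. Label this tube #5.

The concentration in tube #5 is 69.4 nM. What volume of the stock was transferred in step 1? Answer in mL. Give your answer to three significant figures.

Step 1: v brought to 2.4 mL → factor = 2.4 mL/v
Step 2: 0.3 mL + 0.9 mL = 1.2 mL total → factor 1.2/0.3 = 4
Step 3: 300 μL + 1200 μL = 1500 μL total → factor 1500/300 = 5
Step 4: 40-fold → factor 40
Step 5: 0.4 mL + 5.6 mL = 6 mL total → factor 6/0.4 = 15
Product of known-step factors = 12000
Overall factor = 5.00 mM / (69.4 nM) = 72046
Step-1 factor = 72046 / 12000 = 6.0038
v = 2.4 mL / 6.0038 = 0.400 mL

0.400 mL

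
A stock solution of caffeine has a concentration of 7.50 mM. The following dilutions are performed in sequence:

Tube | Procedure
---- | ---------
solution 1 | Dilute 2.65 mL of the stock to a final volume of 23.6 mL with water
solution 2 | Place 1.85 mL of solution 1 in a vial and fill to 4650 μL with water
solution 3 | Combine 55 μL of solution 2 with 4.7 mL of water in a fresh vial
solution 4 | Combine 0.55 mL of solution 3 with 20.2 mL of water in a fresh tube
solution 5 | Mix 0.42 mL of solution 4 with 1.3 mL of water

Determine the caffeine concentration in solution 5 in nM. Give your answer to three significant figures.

Step 1: 2.65 mL brought to 23.6 mL → factor 23.6/2.65 = 8.9057
Step 2: 1.85 mL brought to 4650 μL → factor 4.65/1.85 = 2.5135
Step 3: 55 μL + 4.7 mL = 4755 μL total → factor 4755/55 = 86.455
Step 4: 0.55 mL + 20.2 mL = 20.75 mL total → factor 20.75/0.55 = 37.727
Step 5: 0.42 mL + 1.3 mL = 1.72 mL total → factor 1.72/0.42 = 4.0952
Overall dilution factor = 8.9057 × 2.5135 × 86.455 × 37.727 × 4.0952 = 2.99 × 10^5
Final = 7.50 mM / 2.99 × 10^5 = 2.508 × 10^-5 mM = 25.1 nM

25.1 nM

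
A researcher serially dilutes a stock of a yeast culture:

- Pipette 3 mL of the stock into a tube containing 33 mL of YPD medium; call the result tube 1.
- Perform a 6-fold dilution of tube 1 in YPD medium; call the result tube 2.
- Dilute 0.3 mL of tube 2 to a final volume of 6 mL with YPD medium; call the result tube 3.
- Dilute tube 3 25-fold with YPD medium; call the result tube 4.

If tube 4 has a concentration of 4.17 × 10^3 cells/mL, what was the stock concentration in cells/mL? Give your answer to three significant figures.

1.50 × 10^8 cells/mL

Step 1: 3 mL + 33 mL = 36 mL total → factor 36/3 = 12
Step 2: 6-fold → factor 6
Step 3: 0.3 mL brought to 6 mL → factor 6/0.3 = 20
Step 4: 25-fold → factor 25
Overall dilution factor = 12 × 6 × 20 × 25 = 36000
Stock = 4.17 × 10^3 cells/mL × 36000 = 1.50 × 10^8 cells/mL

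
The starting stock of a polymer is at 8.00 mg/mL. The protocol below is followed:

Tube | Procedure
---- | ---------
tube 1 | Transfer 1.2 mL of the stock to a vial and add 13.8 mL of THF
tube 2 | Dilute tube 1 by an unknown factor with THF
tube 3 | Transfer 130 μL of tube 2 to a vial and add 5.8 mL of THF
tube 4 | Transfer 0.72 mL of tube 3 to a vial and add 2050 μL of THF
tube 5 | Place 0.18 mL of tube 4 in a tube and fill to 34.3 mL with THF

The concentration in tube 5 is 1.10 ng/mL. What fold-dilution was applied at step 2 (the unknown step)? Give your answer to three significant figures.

Step 1: 1.2 mL + 13.8 mL = 15 mL total → factor 15/1.2 = 12.5
Step 2: unknown factor x
Step 3: 130 μL + 5.8 mL = 5930 μL total → factor 5930/130 = 45.615
Step 4: 0.72 mL + 2050 μL = 2.77 mL total → factor 2.77/0.72 = 3.8472
Step 5: 0.18 mL brought to 34.3 mL → factor 34.3/0.18 = 190.56
Product of known-step factors = 4.1801 × 10^5
Overall factor = 8.00 mg/mL / (1.10 ng/mL) = 7.2727 × 10^6
x = 7.2727 × 10^6 / 4.1801 × 10^5 = 17.4

17.4-fold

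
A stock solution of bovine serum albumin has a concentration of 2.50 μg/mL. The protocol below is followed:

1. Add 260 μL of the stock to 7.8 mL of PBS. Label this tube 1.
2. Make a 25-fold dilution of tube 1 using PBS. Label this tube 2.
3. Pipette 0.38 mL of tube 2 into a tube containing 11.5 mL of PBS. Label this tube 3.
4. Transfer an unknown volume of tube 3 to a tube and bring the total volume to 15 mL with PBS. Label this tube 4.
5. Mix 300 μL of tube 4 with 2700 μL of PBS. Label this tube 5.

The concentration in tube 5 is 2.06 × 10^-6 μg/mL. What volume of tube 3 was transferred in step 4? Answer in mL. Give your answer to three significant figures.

2.99 mL

Step 1: 260 μL + 7.8 mL = 8060 μL total → factor 8060/260 = 31
Step 2: 25-fold → factor 25
Step 3: 0.38 mL + 11.5 mL = 11.88 mL total → factor 11.88/0.38 = 31.263
Step 4: v brought to 15 mL → factor = 15 mL/v
Step 5: 300 μL + 2700 μL = 3000 μL total → factor 3000/300 = 10
Product of known-step factors = 2.4229 × 10^5
Overall factor = 2.50 μg/mL / (2.06 × 10^-6 μg/mL) = 1.2136 × 10^6
Step-4 factor = 1.2136 × 10^6 / 2.4229 × 10^5 = 5.0089
v = 15 mL / 5.0089 = 2.99 mL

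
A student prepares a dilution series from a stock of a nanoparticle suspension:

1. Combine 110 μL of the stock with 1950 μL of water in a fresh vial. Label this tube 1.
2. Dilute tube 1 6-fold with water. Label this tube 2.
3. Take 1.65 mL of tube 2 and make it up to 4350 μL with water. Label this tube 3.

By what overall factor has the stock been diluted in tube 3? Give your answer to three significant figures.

Step 1: 110 μL + 1950 μL = 2060 μL total → factor 2060/110 = 18.727
Step 2: 6-fold → factor 6
Step 3: 1.65 mL brought to 4350 μL → factor 4.35/1.65 = 2.6364
Overall dilution factor = 18.727 × 6 × 2.6364 = 296.23

296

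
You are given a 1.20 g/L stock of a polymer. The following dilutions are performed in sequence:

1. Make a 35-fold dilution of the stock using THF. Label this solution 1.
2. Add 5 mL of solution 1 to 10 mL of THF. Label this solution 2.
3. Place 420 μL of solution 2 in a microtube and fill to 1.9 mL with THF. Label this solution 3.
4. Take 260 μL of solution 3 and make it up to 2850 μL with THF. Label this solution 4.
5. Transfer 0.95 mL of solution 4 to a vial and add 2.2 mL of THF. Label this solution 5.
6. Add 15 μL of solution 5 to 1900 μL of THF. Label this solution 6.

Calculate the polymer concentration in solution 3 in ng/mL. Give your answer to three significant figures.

Step 1: 35-fold → factor 35
Step 2: 5 mL + 10 mL = 15 mL total → factor 15/5 = 3
Step 3: 420 μL brought to 1.9 mL → factor 1900/420 = 4.5238
Dilution factor through solution 3 = 35 × 3 × 4.5238 = 475
[solution 3] = 1.20 g/L / 475 = 0.002526 g/L = 2.53 × 10^3 ng/mL

2.53 × 10^3 ng/mL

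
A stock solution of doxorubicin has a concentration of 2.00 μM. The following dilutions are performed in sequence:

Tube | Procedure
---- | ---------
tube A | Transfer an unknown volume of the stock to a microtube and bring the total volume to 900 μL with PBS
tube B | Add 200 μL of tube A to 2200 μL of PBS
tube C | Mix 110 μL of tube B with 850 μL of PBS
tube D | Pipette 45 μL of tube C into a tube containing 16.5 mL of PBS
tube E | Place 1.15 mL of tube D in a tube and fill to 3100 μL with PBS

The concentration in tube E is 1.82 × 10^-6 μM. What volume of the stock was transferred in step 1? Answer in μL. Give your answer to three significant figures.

Step 1: v brought to 900 μL → factor = 900 μL/v
Step 2: 200 μL + 2200 μL = 2400 μL total → factor 2400/200 = 12
Step 3: 110 μL + 850 μL = 960 μL total → factor 960/110 = 8.7273
Step 4: 45 μL + 16.5 mL = 16545 μL total → factor 16545/45 = 367.67
Step 5: 1.15 mL brought to 3100 μL → factor 3.1/1.15 = 2.6957
Product of known-step factors = 1.038 × 10^5
Overall factor = 2.00 μM / (1.82 × 10^-6 μM) = 1.0989 × 10^6
Step-1 factor = 1.0989 × 10^6 / 1.038 × 10^5 = 10.587
v = 900 μL / 10.587 = 85.0 μL

85.0 μL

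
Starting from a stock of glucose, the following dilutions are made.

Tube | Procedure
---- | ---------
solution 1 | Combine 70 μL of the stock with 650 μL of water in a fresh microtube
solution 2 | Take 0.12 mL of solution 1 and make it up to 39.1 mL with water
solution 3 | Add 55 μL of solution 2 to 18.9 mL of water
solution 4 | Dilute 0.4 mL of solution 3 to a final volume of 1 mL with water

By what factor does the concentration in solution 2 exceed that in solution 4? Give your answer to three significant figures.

862

Step 1: 70 μL + 650 μL = 720 μL total → factor 720/70 = 10.286
Step 2: 0.12 mL brought to 39.1 mL → factor 39.1/0.12 = 325.83
Step 3: 55 μL + 18.9 mL = 18955 μL total → factor 18955/55 = 344.64
Step 4: 0.4 mL brought to 1 mL → factor 1/0.4 = 2.5
Dilution factor to solution 2 = 3351.4; to solution 4 = 2.8876 × 10^6
[solution 2]/[solution 4] = (factor to solution 4)/(factor to solution 2) = 2.8876 × 10^6/3351.4 = 862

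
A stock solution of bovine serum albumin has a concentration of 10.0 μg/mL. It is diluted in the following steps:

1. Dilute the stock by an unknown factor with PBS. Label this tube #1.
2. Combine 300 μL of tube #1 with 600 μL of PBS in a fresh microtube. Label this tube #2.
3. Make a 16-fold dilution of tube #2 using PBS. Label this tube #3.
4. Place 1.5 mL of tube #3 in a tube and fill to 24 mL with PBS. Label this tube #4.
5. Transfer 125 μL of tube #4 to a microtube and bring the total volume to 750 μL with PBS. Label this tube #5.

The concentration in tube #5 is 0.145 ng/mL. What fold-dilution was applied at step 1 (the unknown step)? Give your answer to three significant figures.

15.0-fold

Step 1: unknown factor x
Step 2: 300 μL + 600 μL = 900 μL total → factor 900/300 = 3
Step 3: 16-fold → factor 16
Step 4: 1.5 mL brought to 24 mL → factor 24/1.5 = 16
Step 5: 125 μL brought to 750 μL → factor 750/125 = 6
Product of known-step factors = 4608
Overall factor = 10.0 μg/mL / (0.145 ng/mL) = 68966
x = 68966 / 4608 = 15.0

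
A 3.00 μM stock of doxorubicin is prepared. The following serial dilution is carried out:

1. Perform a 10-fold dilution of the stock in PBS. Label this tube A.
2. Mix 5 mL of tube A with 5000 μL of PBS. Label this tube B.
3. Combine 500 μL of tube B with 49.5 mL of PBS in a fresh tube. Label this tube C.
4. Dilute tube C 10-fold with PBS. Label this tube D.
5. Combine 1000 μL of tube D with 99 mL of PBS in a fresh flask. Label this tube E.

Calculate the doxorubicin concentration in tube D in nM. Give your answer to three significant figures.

Step 1: 10-fold → factor 10
Step 2: 5 mL + 5000 μL = 10 mL total → factor 10/5 = 2
Step 3: 500 μL + 49.5 mL = 50000 μL total → factor 50000/500 = 100
Step 4: 10-fold → factor 10
Dilution factor through tube D = 10 × 2 × 100 × 10 = 20000
[tube D] = 3.00 μM / 20000 = 0.0001500 μM = 0.150 nM

0.150 nM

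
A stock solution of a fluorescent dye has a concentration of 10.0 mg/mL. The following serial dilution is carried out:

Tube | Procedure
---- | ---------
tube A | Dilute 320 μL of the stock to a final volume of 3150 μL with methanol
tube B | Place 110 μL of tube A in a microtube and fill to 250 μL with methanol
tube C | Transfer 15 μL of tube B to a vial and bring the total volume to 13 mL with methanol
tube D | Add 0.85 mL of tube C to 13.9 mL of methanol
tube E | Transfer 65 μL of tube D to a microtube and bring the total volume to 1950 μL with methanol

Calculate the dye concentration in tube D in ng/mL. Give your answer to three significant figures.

Step 1: 320 μL brought to 3150 μL → factor 3150/320 = 9.8438
Step 2: 110 μL brought to 250 μL → factor 250/110 = 2.2727
Step 3: 15 μL brought to 13 mL → factor 13000/15 = 866.67
Step 4: 0.85 mL + 13.9 mL = 14.75 mL total → factor 14.75/0.85 = 17.353
Dilution factor through tube D = 9.8438 × 2.2727 × 866.67 × 17.353 = 3.3646 × 10^5
[tube D] = 10.0 mg/mL / 3.3646 × 10^5 = 2.972 × 10^-5 mg/mL = 29.7 ng/mL

29.7 ng/mL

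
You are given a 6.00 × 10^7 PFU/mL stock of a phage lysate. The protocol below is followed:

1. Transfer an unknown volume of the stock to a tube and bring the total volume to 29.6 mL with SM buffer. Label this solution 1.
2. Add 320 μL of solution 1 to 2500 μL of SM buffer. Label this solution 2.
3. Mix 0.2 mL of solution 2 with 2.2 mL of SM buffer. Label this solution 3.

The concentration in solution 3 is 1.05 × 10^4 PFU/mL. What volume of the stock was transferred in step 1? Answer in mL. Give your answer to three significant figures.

Step 1: v brought to 29.6 mL → factor = 29.6 mL/v
Step 2: 320 μL + 2500 μL = 2820 μL total → factor 2820/320 = 8.8125
Step 3: 0.2 mL + 2.2 mL = 2.4 mL total → factor 2.4/0.2 = 12
Product of known-step factors = 105.75
Overall factor = 6.00 × 10^7 PFU/mL / (1.05 × 10^4 PFU/mL) = 5714.3
Step-1 factor = 5714.3 / 105.75 = 54.036
v = 29.6 mL / 54.036 = 0.548 mL

0.548 mL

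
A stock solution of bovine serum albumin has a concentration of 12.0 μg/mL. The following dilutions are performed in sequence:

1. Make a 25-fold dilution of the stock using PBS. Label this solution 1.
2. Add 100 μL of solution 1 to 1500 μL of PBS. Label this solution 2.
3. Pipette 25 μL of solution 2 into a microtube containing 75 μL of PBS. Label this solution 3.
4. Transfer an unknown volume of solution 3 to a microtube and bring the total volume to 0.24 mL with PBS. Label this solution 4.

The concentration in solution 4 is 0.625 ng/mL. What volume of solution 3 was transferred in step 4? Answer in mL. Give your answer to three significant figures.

Step 1: 25-fold → factor 25
Step 2: 100 μL + 1500 μL = 1600 μL total → factor 1600/100 = 16
Step 3: 25 μL + 75 μL = 100 μL total → factor 100/25 = 4
Step 4: v brought to 0.24 mL → factor = 0.24 mL/v
Product of known-step factors = 1600
Overall factor = 12.0 μg/mL / (0.625 ng/mL) = 19200
Step-4 factor = 19200 / 1600 = 12
v = 0.24 mL / 12 = 0.0200 mL

0.0200 mL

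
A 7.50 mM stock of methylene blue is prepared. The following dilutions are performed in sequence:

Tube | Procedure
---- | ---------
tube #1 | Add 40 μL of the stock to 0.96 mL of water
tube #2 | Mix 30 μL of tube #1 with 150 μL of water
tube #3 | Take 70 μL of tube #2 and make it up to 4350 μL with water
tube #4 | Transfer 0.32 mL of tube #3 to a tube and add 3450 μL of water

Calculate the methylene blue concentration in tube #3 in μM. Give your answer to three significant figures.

Step 1: 40 μL + 0.96 mL = 1000 μL total → factor 1000/40 = 25
Step 2: 30 μL + 150 μL = 180 μL total → factor 180/30 = 6
Step 3: 70 μL brought to 4350 μL → factor 4350/70 = 62.143
Dilution factor through tube #3 = 25 × 6 × 62.143 = 9321.4
[tube #3] = 7.50 mM / 9321.4 = 0.0008046 mM = 0.805 μM

0.805 μM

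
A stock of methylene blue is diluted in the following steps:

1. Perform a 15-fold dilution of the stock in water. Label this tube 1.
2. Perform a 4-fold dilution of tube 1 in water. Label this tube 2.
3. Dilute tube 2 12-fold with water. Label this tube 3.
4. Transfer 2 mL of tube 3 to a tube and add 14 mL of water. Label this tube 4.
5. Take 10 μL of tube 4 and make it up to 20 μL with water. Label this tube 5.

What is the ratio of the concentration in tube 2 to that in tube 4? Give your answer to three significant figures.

Step 1: 15-fold → factor 15
Step 2: 4-fold → factor 4
Step 3: 12-fold → factor 12
Step 4: 2 mL + 14 mL = 16 mL total → factor 16/2 = 8
Dilution factor to tube 2 = 60; to tube 4 = 5760
[tube 2]/[tube 4] = (factor to tube 4)/(factor to tube 2) = 5760/60 = 96.0

96.0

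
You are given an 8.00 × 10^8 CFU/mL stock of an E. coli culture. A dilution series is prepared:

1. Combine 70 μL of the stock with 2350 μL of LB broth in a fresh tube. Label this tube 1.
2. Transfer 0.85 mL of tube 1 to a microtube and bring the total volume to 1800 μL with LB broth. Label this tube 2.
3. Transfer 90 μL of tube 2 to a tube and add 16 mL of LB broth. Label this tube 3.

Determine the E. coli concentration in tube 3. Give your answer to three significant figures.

Step 1: 70 μL + 2350 μL = 2420 μL total → factor 2420/70 = 34.571
Step 2: 0.85 mL brought to 1800 μL → factor 1.8/0.85 = 2.1176
Step 3: 90 μL + 16 mL = 16090 μL total → factor 16090/90 = 178.78
Overall dilution factor = 34.571 × 2.1176 × 178.78 = 13088
Final = 8.00 × 10^8 CFU/mL / 13088 = 6.11 × 10^4 CFU/mL

6.11 × 10^4 CFU/mL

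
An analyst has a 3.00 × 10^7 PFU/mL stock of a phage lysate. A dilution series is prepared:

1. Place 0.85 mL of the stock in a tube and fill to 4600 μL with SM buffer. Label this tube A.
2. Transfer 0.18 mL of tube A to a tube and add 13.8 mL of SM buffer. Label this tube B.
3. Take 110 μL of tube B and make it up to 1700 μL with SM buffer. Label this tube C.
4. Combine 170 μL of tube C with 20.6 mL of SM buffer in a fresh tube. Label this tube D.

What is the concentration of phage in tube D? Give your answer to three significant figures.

37.8 PFU/mL

Step 1: 0.85 mL brought to 4600 μL → factor 4.6/0.85 = 5.4118
Step 2: 0.18 mL + 13.8 mL = 13.98 mL total → factor 13.98/0.18 = 77.667
Step 3: 110 μL brought to 1700 μL → factor 1700/110 = 15.455
Step 4: 170 μL + 20.6 mL = 20770 μL total → factor 20770/170 = 122.18
Overall dilution factor = 5.4118 × 77.667 × 15.455 × 122.18 = 7.9363 × 10^5
Final = 3.00 × 10^7 PFU/mL / 7.9363 × 10^5 = 37.8 PFU/mL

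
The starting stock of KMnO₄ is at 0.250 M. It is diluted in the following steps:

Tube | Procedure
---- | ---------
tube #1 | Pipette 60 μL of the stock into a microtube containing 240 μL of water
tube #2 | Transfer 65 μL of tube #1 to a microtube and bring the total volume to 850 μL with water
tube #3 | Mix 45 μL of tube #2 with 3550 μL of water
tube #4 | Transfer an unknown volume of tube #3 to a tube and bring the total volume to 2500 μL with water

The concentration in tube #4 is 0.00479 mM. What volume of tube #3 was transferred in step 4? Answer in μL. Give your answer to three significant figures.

250 μL

Step 1: 60 μL + 240 μL = 300 μL total → factor 300/60 = 5
Step 2: 65 μL brought to 850 μL → factor 850/65 = 13.077
Step 3: 45 μL + 3550 μL = 3595 μL total → factor 3595/45 = 79.889
Step 4: v brought to 2500 μL → factor = 2500 μL/v
Product of known-step factors = 5223.5
Overall factor = 0.250 M / (0.00479 mM) = 52192
Step-4 factor = 52192 / 5223.5 = 9.9918
v = 2500 μL / 9.9918 = 250 μL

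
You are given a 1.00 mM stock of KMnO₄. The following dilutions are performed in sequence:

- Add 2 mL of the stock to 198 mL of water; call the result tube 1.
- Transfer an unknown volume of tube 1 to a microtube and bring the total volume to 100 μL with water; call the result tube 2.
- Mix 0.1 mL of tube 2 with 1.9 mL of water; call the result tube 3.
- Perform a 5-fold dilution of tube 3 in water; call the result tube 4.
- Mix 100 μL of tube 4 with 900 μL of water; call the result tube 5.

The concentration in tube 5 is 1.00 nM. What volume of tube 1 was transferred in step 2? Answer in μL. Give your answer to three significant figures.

Step 1: 2 mL + 198 mL = 200 mL total → factor 200/2 = 100
Step 2: v brought to 100 μL → factor = 100 μL/v
Step 3: 0.1 mL + 1.9 mL = 2 mL total → factor 2/0.1 = 20
Step 4: 5-fold → factor 5
Step 5: 100 μL + 900 μL = 1000 μL total → factor 1000/100 = 10
Product of known-step factors = 1 × 10^5
Overall factor = 1.00 mM / (1.00 nM) = 1 × 10^6
Step-2 factor = 1 × 10^6 / 1 × 10^5 = 10
v = 100 μL / 10 = 10.0 μL

10.0 μL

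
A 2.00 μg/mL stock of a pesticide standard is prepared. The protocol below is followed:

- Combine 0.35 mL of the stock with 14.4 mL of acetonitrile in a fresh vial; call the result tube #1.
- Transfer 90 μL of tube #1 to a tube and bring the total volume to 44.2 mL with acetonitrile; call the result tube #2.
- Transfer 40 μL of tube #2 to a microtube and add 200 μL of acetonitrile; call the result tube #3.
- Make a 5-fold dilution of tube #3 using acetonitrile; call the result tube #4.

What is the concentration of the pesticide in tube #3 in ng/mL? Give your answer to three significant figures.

Step 1: 0.35 mL + 14.4 mL = 14.75 mL total → factor 14.75/0.35 = 42.143
Step 2: 90 μL brought to 44.2 mL → factor 44200/90 = 491.11
Step 3: 40 μL + 200 μL = 240 μL total → factor 240/40 = 6
Dilution factor through tube #3 = 42.143 × 491.11 × 6 = 1.2418 × 10^5
[tube #3] = 2.00 μg/mL / 1.2418 × 10^5 = 1.611 × 10^-5 μg/mL = 0.0161 ng/mL

0.0161 ng/mL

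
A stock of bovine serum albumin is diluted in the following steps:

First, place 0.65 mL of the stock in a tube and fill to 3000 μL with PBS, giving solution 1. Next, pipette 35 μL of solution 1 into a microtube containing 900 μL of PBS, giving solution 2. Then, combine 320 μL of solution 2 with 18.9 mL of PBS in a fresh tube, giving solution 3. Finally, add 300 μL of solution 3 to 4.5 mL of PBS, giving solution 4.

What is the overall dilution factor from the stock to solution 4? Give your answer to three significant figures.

Step 1: 0.65 mL brought to 3000 μL → factor 3/0.65 = 4.6154
Step 2: 35 μL + 900 μL = 935 μL total → factor 935/35 = 26.714
Step 3: 320 μL + 18.9 mL = 19220 μL total → factor 19220/320 = 60.062
Step 4: 300 μL + 4.5 mL = 4800 μL total → factor 4800/300 = 16
Overall dilution factor = 4.6154 × 26.714 × 60.062 × 16 = 1.1849 × 10^5

1.18 × 10^5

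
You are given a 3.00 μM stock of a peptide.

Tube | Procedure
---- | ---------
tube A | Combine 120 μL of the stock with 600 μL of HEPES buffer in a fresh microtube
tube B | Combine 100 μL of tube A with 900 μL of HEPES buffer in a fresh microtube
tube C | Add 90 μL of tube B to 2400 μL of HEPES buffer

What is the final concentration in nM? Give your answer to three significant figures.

1.81 nM

Step 1: 120 μL + 600 μL = 720 μL total → factor 720/120 = 6
Step 2: 100 μL + 900 μL = 1000 μL total → factor 1000/100 = 10
Step 3: 90 μL + 2400 μL = 2490 μL total → factor 2490/90 = 27.667
Overall dilution factor = 6 × 10 × 27.667 = 1660
Final = 3.00 μM / 1660 = 0.001807 μM = 1.81 nM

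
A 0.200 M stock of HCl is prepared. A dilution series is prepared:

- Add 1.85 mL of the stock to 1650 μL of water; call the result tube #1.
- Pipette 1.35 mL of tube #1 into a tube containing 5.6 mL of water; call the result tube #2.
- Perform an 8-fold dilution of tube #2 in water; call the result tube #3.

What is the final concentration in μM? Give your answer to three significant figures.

Step 1: 1.85 mL + 1650 μL = 3.5 mL total → factor 3.5/1.85 = 1.8919
Step 2: 1.35 mL + 5.6 mL = 6.95 mL total → factor 6.95/1.35 = 5.1481
Step 3: 8-fold → factor 8
Overall dilution factor = 1.8919 × 5.1481 × 8 = 77.918
Final = 0.200 M / 77.918 = 0.002567 M = 2.57 × 10^3 μM

2.57 × 10^3 μM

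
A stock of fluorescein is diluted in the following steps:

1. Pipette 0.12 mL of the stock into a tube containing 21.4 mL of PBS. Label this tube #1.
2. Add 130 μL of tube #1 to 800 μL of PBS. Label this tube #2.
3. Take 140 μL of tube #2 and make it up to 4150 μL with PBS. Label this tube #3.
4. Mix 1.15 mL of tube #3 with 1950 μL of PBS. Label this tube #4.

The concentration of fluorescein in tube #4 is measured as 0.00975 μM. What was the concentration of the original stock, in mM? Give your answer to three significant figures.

Step 1: 0.12 mL + 21.4 mL = 21.52 mL total → factor 21.52/0.12 = 179.33
Step 2: 130 μL + 800 μL = 930 μL total → factor 930/130 = 7.1538
Step 3: 140 μL brought to 4150 μL → factor 4150/140 = 29.643
Step 4: 1.15 mL + 1950 μL = 3.1 mL total → factor 3.1/1.15 = 2.6957
Overall dilution factor = 179.33 × 7.1538 × 29.643 × 2.6957 = 1.0251 × 10^5
Stock = 0.00975 μM × 1.0251 × 10^5 = 999.5 μM = 1.00 mM

1.00 mM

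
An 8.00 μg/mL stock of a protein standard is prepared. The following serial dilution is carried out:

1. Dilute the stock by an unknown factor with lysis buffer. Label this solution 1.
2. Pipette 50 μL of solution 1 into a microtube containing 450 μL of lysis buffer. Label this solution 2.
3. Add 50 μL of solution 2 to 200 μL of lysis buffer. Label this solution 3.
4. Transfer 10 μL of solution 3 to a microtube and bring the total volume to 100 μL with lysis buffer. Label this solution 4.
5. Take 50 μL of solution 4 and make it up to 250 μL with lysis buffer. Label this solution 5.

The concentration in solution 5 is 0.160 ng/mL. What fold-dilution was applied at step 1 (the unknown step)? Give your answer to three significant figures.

20.0-fold

Step 1: unknown factor x
Step 2: 50 μL + 450 μL = 500 μL total → factor 500/50 = 10
Step 3: 50 μL + 200 μL = 250 μL total → factor 250/50 = 5
Step 4: 10 μL brought to 100 μL → factor 100/10 = 10
Step 5: 50 μL brought to 250 μL → factor 250/50 = 5
Product of known-step factors = 2500
Overall factor = 8.00 μg/mL / (0.160 ng/mL) = 50000
x = 50000 / 2500 = 20.0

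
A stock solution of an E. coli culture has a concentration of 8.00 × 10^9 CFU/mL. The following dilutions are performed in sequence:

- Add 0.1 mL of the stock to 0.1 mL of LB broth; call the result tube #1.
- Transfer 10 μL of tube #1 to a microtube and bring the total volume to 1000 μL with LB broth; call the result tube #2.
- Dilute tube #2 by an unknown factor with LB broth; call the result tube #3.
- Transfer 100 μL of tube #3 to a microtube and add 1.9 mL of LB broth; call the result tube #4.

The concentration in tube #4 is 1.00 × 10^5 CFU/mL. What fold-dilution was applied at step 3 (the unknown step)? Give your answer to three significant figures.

Step 1: 0.1 mL + 0.1 mL = 0.2 mL total → factor 0.2/0.1 = 2
Step 2: 10 μL brought to 1000 μL → factor 1000/10 = 100
Step 3: unknown factor x
Step 4: 100 μL + 1.9 mL = 2000 μL total → factor 2000/100 = 20
Product of known-step factors = 4000
Overall factor = 8.00 × 10^9 CFU/mL / (1.00 × 10^5 CFU/mL) = 80000
x = 80000 / 4000 = 20.0

20.0-fold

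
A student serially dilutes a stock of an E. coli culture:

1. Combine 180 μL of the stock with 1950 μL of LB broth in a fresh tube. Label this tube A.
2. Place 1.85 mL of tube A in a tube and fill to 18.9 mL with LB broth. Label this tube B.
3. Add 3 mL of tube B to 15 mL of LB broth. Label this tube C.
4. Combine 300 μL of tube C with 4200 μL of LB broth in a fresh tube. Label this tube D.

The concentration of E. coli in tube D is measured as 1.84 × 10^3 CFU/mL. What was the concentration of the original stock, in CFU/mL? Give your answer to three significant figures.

Step 1: 180 μL + 1950 μL = 2130 μL total → factor 2130/180 = 11.833
Step 2: 1.85 mL brought to 18.9 mL → factor 18.9/1.85 = 10.216
Step 3: 3 mL + 15 mL = 18 mL total → factor 18/3 = 6
Step 4: 300 μL + 4200 μL = 4500 μL total → factor 4500/300 = 15
Overall dilution factor = 11.833 × 10.216 × 6 × 15 = 10880
Stock = 1.84 × 10^3 CFU/mL × 10880 = 2.00 × 10^7 CFU/mL

2.00 × 10^7 CFU/mL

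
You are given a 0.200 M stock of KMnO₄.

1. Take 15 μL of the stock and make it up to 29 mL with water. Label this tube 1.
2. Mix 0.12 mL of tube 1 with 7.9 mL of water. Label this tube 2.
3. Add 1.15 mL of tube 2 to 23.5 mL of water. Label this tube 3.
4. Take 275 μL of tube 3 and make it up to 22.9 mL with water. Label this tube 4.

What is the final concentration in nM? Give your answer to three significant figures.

Step 1: 15 μL brought to 29 mL → factor 29000/15 = 1933.3
Step 2: 0.12 mL + 7.9 mL = 8.02 mL total → factor 8.02/0.12 = 66.833
Step 3: 1.15 mL + 23.5 mL = 24.65 mL total → factor 24.65/1.15 = 21.435
Step 4: 275 μL brought to 22.9 mL → factor 22900/275 = 83.273
Overall dilution factor = 1933.3 × 66.833 × 21.435 × 83.273 = 2.3063 × 10^8
Final = 0.200 M / 2.3063 × 10^8 = 8.672 × 10^-10 M = 0.867 nM

0.867 nM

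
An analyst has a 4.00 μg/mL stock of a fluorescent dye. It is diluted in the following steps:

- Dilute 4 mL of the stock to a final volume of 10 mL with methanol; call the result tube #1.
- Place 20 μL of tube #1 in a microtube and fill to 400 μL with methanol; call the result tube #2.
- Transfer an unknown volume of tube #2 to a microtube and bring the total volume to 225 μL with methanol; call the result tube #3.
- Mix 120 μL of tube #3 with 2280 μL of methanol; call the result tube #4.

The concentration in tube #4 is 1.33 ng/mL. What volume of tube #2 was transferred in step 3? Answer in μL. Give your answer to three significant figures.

74.8 μL

Step 1: 4 mL brought to 10 mL → factor 10/4 = 2.5
Step 2: 20 μL brought to 400 μL → factor 400/20 = 20
Step 3: v brought to 225 μL → factor = 225 μL/v
Step 4: 120 μL + 2280 μL = 2400 μL total → factor 2400/120 = 20
Product of known-step factors = 1000
Overall factor = 4.00 μg/mL / (1.33 ng/mL) = 3007.5
Step-3 factor = 3007.5 / 1000 = 3.0075
v = 225 μL / 3.0075 = 74.8 μL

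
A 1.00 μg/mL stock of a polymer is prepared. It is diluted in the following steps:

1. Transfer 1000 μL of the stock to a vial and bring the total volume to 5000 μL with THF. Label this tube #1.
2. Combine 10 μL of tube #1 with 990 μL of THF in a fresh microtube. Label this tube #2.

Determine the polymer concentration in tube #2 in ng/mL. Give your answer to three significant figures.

Step 1: 1000 μL brought to 5000 μL → factor 5000/1000 = 5
Step 2: 10 μL + 990 μL = 1000 μL total → factor 1000/10 = 100
Overall dilution factor = 5 × 100 = 500
Final = 1.00 μg/mL / 500 = 0.002000 μg/mL = 2.00 ng/mL

2.00 ng/mL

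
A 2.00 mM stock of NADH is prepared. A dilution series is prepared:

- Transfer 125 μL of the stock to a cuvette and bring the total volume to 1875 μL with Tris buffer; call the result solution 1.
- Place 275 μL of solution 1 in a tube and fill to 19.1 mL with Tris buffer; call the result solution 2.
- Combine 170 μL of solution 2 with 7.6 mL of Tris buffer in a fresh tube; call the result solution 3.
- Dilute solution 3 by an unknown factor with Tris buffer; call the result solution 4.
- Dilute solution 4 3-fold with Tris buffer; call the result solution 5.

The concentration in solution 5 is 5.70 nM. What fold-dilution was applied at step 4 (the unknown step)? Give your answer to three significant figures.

Step 1: 125 μL brought to 1875 μL → factor 1875/125 = 15
Step 2: 275 μL brought to 19.1 mL → factor 19100/275 = 69.455
Step 3: 170 μL + 7.6 mL = 7770 μL total → factor 7770/170 = 45.706
Step 4: unknown factor x
Step 5: 3-fold → factor 3
Product of known-step factors = 1.4285 × 10^5
Overall factor = 2.00 mM / (5.70 nM) = 3.5088 × 10^5
x = 3.5088 × 10^5 / 1.4285 × 10^5 = 2.46

2.46-fold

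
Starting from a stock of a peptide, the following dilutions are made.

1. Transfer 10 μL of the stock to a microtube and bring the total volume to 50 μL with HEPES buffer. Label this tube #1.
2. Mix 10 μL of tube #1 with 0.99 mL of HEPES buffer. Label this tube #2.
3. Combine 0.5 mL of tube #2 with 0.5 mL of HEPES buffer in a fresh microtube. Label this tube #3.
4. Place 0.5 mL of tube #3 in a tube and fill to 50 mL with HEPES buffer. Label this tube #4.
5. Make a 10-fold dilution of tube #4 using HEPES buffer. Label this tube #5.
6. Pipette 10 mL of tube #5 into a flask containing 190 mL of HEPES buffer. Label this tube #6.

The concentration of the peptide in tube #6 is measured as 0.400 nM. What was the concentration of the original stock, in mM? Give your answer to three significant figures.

Step 1: 10 μL brought to 50 μL → factor 50/10 = 5
Step 2: 10 μL + 0.99 mL = 1000 μL total → factor 1000/10 = 100
Step 3: 0.5 mL + 0.5 mL = 1 mL total → factor 1/0.5 = 2
Step 4: 0.5 mL brought to 50 mL → factor 50/0.5 = 100
Step 5: 10-fold → factor 10
Step 6: 10 mL + 190 mL = 200 mL total → factor 200/10 = 20
Overall dilution factor = 5 × 100 × 2 × 100 × 10 × 20 = 2 × 10^7
Stock = 0.400 nM × 2 × 10^7 = 8.000 × 10^6 nM = 8.00 mM

8.00 mM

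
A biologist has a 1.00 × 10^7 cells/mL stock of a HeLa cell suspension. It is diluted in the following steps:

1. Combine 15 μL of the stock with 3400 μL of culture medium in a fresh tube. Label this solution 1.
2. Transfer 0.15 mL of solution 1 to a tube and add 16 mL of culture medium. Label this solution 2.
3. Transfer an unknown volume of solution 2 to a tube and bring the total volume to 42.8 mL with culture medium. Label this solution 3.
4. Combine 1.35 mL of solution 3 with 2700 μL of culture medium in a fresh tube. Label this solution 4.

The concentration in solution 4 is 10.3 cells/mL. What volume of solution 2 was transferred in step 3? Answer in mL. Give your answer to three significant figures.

3.24 mL

Step 1: 15 μL + 3400 μL = 3415 μL total → factor 3415/15 = 227.67
Step 2: 0.15 mL + 16 mL = 16.15 mL total → factor 16.15/0.15 = 107.67
Step 3: v brought to 42.8 mL → factor = 42.8 mL/v
Step 4: 1.35 mL + 2700 μL = 4.05 mL total → factor 4.05/1.35 = 3
Product of known-step factors = 73536
Overall factor = 1.00 × 10^7 cells/mL / (10.3 cells/mL) = 9.7087 × 10^5
Step-3 factor = 9.7087 × 10^5 / 73536 = 13.203
v = 42.8 mL / 13.203 = 3.24 mL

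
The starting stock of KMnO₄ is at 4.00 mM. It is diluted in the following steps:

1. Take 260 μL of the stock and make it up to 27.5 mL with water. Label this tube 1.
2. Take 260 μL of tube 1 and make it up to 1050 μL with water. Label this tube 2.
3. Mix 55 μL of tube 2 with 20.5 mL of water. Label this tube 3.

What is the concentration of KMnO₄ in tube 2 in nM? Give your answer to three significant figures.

9.36 × 10^3 nM

Step 1: 260 μL brought to 27.5 mL → factor 27500/260 = 105.77
Step 2: 260 μL brought to 1050 μL → factor 1050/260 = 4.0385
Dilution factor through tube 2 = 105.77 × 4.0385 = 427.14
[tube 2] = 4.00 mM / 427.14 = 0.009365 mM = 9.36 × 10^3 nM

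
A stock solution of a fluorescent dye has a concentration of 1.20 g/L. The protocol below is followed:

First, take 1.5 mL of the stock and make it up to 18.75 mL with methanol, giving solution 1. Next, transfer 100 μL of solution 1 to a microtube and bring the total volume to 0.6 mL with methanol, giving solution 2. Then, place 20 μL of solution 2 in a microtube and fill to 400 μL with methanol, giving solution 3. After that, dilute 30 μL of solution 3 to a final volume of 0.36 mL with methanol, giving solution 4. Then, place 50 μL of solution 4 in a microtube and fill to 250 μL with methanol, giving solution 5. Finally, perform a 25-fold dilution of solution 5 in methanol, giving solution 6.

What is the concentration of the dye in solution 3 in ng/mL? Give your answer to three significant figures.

Step 1: 1.5 mL brought to 18.75 mL → factor 18.75/1.5 = 12.5
Step 2: 100 μL brought to 0.6 mL → factor 600/100 = 6
Step 3: 20 μL brought to 400 μL → factor 400/20 = 20
Dilution factor through solution 3 = 12.5 × 6 × 20 = 1500
[solution 3] = 1.20 g/L / 1500 = 0.0008000 g/L = 800 ng/mL

800 ng/mL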